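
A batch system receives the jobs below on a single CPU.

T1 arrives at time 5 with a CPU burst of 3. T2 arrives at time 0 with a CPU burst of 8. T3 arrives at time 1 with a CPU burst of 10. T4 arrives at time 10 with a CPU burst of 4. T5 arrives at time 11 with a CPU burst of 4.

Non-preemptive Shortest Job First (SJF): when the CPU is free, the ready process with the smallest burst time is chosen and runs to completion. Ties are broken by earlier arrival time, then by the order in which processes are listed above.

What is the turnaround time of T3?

Gantt: | T2 0-8 | T1 8-11 | T4 11-15 | T5 15-19 | T3 19-29 |
Completion: T1=11  T2=8  T3=29  T4=15  T5=19
Turnaround (C−A): T1=6  T2=8  T3=28  T4=5  T5=8
Turnaround(T3) = completion − arrival = 29 − 1 = 28

28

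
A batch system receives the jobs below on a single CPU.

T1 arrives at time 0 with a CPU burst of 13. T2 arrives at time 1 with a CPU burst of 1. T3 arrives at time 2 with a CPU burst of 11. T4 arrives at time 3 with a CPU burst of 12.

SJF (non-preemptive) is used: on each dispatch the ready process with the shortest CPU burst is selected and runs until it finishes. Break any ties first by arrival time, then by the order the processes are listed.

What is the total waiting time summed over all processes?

Schedule: | T1 0-13 | T2 13-14 | T3 14-25 | T4 25-37 |
Completion: T1=13  T2=14  T3=25  T4=37
Waiting = turnaround − burst: T1=0, T2=12, T3=12, T4=22
Total waiting = 0 + 12 + 12 + 22 = 46

46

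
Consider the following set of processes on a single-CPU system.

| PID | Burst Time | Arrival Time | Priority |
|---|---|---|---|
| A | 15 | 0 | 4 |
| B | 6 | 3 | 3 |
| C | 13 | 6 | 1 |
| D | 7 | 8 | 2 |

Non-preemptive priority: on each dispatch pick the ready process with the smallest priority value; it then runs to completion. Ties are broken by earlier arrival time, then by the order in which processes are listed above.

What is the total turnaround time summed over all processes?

Timeline: | A 0-15 | C 15-28 | D 28-35 | B 35-41 |
Completion: A=15  B=41  C=28  D=35
Turnaround = completion − arrival: A=15, B=38, C=22, D=27
Total turnaround = 15 + 38 + 22 + 27 = 102

102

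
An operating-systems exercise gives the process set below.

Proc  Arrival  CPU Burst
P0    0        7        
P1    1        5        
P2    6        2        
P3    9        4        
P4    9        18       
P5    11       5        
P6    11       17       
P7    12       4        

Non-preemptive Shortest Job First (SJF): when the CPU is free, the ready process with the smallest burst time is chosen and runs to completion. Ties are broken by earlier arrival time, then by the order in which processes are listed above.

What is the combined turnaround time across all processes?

Timeline: | P0 0-7 | P2 7-9 | P3 9-13 | P7 13-17 | P1 17-22 | P5 22-27 | P6 27-44 | P4 44-62 |
Completion: P0=7  P1=22  P2=9  P3=13  P4=62  P5=27  P6=44  P7=17
Turnaround = completion − arrival: P0=7, P1=21, P2=3, P3=4, P4=53, P5=16, P6=33, P7=5
Total turnaround = 7 + 21 + 3 + 4 + 53 + 16 + 33 + 5 = 142

142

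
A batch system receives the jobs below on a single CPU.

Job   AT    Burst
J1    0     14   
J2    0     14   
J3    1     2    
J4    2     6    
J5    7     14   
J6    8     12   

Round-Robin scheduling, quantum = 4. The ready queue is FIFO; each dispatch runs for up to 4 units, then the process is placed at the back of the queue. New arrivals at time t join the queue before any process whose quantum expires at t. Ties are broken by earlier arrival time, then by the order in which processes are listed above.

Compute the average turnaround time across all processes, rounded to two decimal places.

Gantt: | J1 0-4 | J2 4-8 | J3 8-10 | J4 10-14 | J1 14-18 | J5 18-22 | J6 22-26 | J2 26-30 | J4 30-32 | J1 32-36 | J5 36-40 | J6 40-44 | J2 44-48 | J1 48-50 | J5 50-54 | J6 54-58 | J2 58-60 | J5 60-62 |
Completion: J1=50  J2=60  J3=10  J4=32  J5=62  J6=58
Turnaround (C−A): J1=50  J2=60  J3=9  J4=30  J5=55  J6=50
Turnaround times: J1=50, J2=60, J3=9, J4=30, J5=55, J6=50
Average turnaround = (50+60+9+30+55+50) / 6 = 254/6 = 42.33

42.33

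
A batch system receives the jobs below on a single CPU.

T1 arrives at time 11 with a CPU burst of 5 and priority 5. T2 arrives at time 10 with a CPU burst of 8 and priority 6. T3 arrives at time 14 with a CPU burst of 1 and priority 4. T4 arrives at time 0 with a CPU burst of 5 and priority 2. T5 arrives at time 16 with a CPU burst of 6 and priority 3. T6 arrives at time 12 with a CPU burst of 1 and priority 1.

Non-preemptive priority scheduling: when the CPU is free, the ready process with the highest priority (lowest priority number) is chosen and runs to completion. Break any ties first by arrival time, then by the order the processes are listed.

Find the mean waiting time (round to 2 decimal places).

Timeline: | T4 0-5 | idle 5-10 | T2 10-18 | T6 18-19 | T5 19-25 | T3 25-26 | T1 26-31 |
Completion: T1=31  T2=18  T3=26  T4=5  T5=25  T6=19
Turnaround (C−A): T1=20  T2=8  T3=12  T4=5  T5=9  T6=7
Waiting times: T1=15, T2=0, T3=11, T4=0, T5=3, T6=6
Average waiting = (15+0+11+0+3+6) / 6 = 35/6 = 5.83

5.83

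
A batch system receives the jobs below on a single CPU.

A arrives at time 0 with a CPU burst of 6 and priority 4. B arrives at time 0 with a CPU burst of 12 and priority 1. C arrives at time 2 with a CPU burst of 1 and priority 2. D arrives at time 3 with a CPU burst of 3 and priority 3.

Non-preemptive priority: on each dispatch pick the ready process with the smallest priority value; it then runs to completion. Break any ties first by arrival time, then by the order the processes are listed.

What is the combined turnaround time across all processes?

58

Gantt: | B 0-12 | C 12-13 | D 13-16 | A 16-22 |
Completion: A=22  B=12  C=13  D=16
Turnaround (C−A): A=22  B=12  C=11  D=13
Turnaround = completion − arrival: A=22, B=12, C=11, D=13
Total turnaround = 22 + 12 + 11 + 13 = 58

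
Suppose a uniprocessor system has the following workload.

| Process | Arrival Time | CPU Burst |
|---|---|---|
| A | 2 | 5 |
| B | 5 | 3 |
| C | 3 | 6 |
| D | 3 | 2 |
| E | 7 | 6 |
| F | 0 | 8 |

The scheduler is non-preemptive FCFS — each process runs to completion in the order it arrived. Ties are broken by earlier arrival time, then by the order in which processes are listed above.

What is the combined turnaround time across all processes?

Schedule: | F 0-8 | A 8-13 | C 13-19 | D 19-21 | B 21-24 | E 24-30 |
Completion: A=13  B=24  C=19  D=21  E=30  F=8
Turnaround = completion − arrival: A=11, B=19, C=16, D=18, E=23, F=8
Total turnaround = 11 + 19 + 16 + 18 + 23 + 8 = 95

95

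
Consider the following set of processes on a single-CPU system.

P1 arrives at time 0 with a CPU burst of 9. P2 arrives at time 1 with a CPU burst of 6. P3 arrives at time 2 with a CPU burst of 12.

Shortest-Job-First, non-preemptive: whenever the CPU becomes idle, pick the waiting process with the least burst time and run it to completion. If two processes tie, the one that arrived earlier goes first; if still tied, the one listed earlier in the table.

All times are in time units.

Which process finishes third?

P3

Timeline: | P1 0-9 | P2 9-15 | P3 15-27 |
Completion: P1=9  P2=15  P3=27
Turnaround (C−A): P1=9  P2=14  P3=25
Finish order: P1 → P2 → P3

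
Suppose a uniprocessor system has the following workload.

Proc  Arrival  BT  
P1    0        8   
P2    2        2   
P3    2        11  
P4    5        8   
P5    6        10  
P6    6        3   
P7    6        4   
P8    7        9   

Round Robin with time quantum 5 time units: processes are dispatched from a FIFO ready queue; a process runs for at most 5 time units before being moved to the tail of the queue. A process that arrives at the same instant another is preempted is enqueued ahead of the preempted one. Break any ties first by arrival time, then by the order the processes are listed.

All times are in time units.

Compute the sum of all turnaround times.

257

Timeline: | P1 0-5 | P2 5-7 | P3 7-12 | P4 12-17 | P1 17-20 | P5 20-25 | P6 25-28 | P7 28-32 | P8 32-37 | P3 37-42 | P4 42-45 | P5 45-50 | P8 50-54 | P3 54-55 |
Completion: P1=20  P2=7  P3=55  P4=45  P5=50  P6=28  P7=32  P8=54
Turnaround = completion − arrival: P1=20, P2=5, P3=53, P4=40, P5=44, P6=22, P7=26, P8=47
Total turnaround = 20 + 5 + 53 + 40 + 44 + 22 + 26 + 47 = 257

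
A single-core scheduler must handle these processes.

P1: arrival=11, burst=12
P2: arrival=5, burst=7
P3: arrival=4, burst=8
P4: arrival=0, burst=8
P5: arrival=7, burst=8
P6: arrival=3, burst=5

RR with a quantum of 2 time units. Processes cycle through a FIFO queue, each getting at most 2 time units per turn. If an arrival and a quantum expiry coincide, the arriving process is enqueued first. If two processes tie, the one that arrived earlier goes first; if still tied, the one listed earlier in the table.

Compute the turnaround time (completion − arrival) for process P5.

35

Schedule: | P4 0-4 | P6 4-6 | P3 6-8 | P4 8-10 | P2 10-12 | P6 12-14 | P5 14-16 | P3 16-18 | P4 18-20 | P1 20-22 | P2 22-24 | P6 24-25 | P5 25-27 | P3 27-29 | P1 29-31 | P2 31-33 | P5 33-35 | P3 35-37 | P1 37-39 | P2 39-40 | P5 40-42 | P1 42-48 |
Completion: P1=48  P2=40  P3=37  P4=20  P5=42  P6=25
Turnaround (C−A): P1=37  P2=35  P3=33  P4=20  P5=35  P6=22
Turnaround(P5) = completion − arrival = 42 − 7 = 35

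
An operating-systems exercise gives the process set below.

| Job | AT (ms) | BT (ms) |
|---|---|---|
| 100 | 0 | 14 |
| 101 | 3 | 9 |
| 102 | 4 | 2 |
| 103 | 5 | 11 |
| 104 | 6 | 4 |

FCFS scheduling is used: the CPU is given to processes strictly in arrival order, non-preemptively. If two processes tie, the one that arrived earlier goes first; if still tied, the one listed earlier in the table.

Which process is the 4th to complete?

Gantt: | 100 0-14 | 101 14-23 | 102 23-25 | 103 25-36 | 104 36-40 |
Completion: 100=14  101=23  102=25  103=36  104=40
Turnaround (C−A): 100=14  101=20  102=21  103=31  104=34
Finish order: 100 → 101 → 102 → 103 → 104

103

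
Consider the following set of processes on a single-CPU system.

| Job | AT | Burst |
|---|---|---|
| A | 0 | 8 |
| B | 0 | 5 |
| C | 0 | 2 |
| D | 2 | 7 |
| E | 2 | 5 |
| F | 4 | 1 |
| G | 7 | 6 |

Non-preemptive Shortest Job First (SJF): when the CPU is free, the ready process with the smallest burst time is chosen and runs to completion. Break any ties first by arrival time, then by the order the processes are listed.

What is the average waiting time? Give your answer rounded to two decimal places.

8.57

Gantt: | C 0-2 | B 2-7 | F 7-8 | E 8-13 | G 13-19 | D 19-26 | A 26-34 |
Completion: A=34  B=7  C=2  D=26  E=13  F=8  G=19
Turnaround (C−A): A=34  B=7  C=2  D=24  E=11  F=4  G=12
Waiting times: A=26, B=2, C=0, D=17, E=6, F=3, G=6
Average waiting = (26+2+0+17+6+3+6) / 7 = 60/7 = 8.57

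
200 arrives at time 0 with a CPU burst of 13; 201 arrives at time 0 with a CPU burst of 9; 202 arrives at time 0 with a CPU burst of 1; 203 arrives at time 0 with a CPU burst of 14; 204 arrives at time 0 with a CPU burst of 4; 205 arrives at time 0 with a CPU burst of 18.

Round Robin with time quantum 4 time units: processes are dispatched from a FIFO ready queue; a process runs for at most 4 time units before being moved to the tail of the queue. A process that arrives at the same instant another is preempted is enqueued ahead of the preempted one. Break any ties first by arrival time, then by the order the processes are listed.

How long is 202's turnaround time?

Timeline: | 200 0-4 | 201 4-8 | 202 8-9 | 203 9-13 | 204 13-17 | 205 17-21 | 200 21-25 | 201 25-29 | 203 29-33 | 205 33-37 | 200 37-41 | 201 41-42 | 203 42-46 | 205 46-50 | 200 50-51 | 203 51-53 | 205 53-59 |
Completion: 200=51  201=42  202=9  203=53  204=17  205=59
Turnaround (C−A): 200=51  201=42  202=9  203=53  204=17  205=59
Turnaround(202) = completion − arrival = 9 − 0 = 9

9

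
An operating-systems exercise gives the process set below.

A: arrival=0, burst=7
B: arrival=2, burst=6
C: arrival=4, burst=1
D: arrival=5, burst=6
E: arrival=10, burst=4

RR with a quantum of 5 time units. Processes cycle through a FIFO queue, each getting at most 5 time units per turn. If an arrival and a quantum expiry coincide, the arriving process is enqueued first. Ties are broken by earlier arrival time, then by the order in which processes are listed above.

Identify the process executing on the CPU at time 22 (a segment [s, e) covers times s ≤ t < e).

B

Schedule: | A 0-5 | B 5-10 | C 10-11 | D 11-16 | A 16-18 | E 18-22 | B 22-23 | D 23-24 |
Completion: A=18  B=23  C=11  D=24  E=22
Turnaround (C−A): A=18  B=21  C=7  D=19  E=12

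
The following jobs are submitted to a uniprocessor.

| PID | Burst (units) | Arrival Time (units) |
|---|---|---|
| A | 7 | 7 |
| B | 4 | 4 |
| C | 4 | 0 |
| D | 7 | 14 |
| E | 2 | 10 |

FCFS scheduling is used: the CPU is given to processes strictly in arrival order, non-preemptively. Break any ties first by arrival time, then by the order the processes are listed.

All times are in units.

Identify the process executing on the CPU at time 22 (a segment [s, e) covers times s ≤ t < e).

Schedule: | C 0-4 | B 4-8 | A 8-15 | E 15-17 | D 17-24 |
Completion: A=15  B=8  C=4  D=24  E=17

D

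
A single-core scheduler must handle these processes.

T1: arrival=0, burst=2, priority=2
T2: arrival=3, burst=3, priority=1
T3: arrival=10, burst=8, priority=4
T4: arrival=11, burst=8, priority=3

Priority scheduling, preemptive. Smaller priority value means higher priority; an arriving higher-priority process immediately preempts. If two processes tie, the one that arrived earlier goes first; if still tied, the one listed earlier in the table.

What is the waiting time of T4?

0

Schedule: | T1 0-2 | idle 2-3 | T2 3-6 | idle 6-10 | T3 10-11 | T4 11-19 | T3 19-26 |
Completion: T1=2  T2=6  T3=26  T4=19
Turnaround (C−A): T1=2  T2=3  T3=16  T4=8
Waiting(T4) = turnaround − burst = 8 − 8 = 0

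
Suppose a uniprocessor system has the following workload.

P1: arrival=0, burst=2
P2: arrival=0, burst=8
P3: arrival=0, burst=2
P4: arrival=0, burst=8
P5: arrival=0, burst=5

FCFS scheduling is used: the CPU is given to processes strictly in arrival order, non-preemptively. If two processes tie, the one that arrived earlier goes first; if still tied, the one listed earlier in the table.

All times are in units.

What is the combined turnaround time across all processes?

69

Timeline: | P1 0-2 | P2 2-10 | P3 10-12 | P4 12-20 | P5 20-25 |
Completion: P1=2  P2=10  P3=12  P4=20  P5=25
Turnaround (C−A): P1=2  P2=10  P3=12  P4=20  P5=25
Turnaround = completion − arrival: P1=2, P2=10, P3=12, P4=20, P5=25
Total turnaround = 2 + 10 + 12 + 20 + 25 = 69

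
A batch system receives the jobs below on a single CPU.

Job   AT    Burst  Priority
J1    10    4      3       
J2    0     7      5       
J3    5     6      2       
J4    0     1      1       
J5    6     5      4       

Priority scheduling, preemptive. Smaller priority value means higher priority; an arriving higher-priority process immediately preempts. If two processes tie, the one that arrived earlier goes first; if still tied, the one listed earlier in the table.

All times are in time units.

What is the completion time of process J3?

11

Gantt: | J4 0-1 | J2 1-5 | J3 5-11 | J1 11-15 | J5 15-20 | J2 20-23 |
Completion: J1=15  J2=23  J3=11  J4=1  J5=20
Turnaround (C−A): J1=5  J2=23  J3=6  J4=1  J5=14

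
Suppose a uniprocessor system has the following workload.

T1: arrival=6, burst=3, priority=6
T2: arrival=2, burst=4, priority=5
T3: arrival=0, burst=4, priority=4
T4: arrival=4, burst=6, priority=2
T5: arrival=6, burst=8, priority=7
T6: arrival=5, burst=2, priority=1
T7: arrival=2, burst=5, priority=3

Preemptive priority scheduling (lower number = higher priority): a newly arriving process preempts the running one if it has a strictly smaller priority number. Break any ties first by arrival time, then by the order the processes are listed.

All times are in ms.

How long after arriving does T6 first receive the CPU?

Schedule: | T3 0-2 | T7 2-4 | T4 4-5 | T6 5-7 | T4 7-12 | T7 12-15 | T3 15-17 | T2 17-21 | T1 21-24 | T5 24-32 |
Completion: T1=24  T2=21  T3=17  T4=12  T5=32  T6=7  T7=15
Turnaround (C−A): T1=18  T2=19  T3=17  T4=8  T5=26  T6=2  T7=13
Response(T6) = first start − arrival = 5 − 5 = 0

0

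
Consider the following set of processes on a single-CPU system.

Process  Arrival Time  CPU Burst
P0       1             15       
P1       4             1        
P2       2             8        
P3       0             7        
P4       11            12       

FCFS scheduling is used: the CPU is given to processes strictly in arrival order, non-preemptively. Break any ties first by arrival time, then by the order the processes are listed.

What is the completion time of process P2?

Schedule: | P3 0-7 | P0 7-22 | P2 22-30 | P1 30-31 | P4 31-43 |
Completion: P0=22  P1=31  P2=30  P3=7  P4=43
Turnaround (C−A): P0=21  P1=27  P2=28  P3=7  P4=32

30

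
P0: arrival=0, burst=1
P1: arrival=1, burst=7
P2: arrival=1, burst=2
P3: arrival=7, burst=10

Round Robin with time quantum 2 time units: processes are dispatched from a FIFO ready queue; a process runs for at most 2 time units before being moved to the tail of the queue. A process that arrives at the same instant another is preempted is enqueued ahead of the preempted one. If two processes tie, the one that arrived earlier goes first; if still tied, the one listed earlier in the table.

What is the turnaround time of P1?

13

Timeline: | P0 0-1 | P1 1-3 | P2 3-5 | P1 5-7 | P3 7-9 | P1 9-11 | P3 11-13 | P1 13-14 | P3 14-20 |
Completion: P0=1  P1=14  P2=5  P3=20
Turnaround (C−A): P0=1  P1=13  P2=4  P3=13
Turnaround(P1) = completion − arrival = 14 − 1 = 13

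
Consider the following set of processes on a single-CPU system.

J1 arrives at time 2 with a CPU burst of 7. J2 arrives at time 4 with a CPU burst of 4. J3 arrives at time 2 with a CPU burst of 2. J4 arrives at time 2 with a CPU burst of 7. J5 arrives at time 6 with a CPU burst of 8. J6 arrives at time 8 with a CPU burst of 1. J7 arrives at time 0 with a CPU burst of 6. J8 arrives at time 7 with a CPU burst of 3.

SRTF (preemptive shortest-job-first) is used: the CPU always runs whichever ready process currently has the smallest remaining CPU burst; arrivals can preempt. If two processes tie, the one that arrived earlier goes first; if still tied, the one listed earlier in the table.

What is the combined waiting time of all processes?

Timeline: | J7 0-2 | J3 2-4 | J7 4-8 | J6 8-9 | J8 9-12 | J2 12-16 | J1 16-23 | J4 23-30 | J5 30-38 |
Completion: J1=23  J2=16  J3=4  J4=30  J5=38  J6=9  J7=8  J8=12
Turnaround (C−A): J1=21  J2=12  J3=2  J4=28  J5=32  J6=1  J7=8  J8=5
Waiting = turnaround − burst: J1=14, J2=8, J3=0, J4=21, J5=24, J6=0, J7=2, J8=2
Total waiting = 14 + 8 + 0 + 21 + 24 + 0 + 2 + 2 = 71

71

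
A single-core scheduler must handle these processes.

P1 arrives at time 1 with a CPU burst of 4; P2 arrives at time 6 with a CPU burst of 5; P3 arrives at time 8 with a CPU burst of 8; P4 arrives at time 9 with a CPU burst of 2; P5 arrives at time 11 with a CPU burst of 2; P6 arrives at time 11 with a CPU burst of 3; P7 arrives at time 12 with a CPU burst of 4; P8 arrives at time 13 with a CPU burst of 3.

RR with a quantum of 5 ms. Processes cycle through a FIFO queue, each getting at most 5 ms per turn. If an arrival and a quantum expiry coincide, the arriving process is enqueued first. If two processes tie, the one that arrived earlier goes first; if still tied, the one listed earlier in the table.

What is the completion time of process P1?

Gantt: | idle 0-1 | P1 1-5 | idle 5-6 | P2 6-11 | P3 11-16 | P4 16-18 | P5 18-20 | P6 20-23 | P7 23-27 | P8 27-30 | P3 30-33 |
Completion: P1=5  P2=11  P3=33  P4=18  P5=20  P6=23  P7=27  P8=30
Turnaround (C−A): P1=4  P2=5  P3=25  P4=9  P5=9  P6=12  P7=15  P8=17

5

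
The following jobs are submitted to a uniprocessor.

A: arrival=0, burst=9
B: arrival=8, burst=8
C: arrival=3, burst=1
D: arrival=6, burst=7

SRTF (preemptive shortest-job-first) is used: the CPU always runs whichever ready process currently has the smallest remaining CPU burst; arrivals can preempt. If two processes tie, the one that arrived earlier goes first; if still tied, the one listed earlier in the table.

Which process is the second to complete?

A

Gantt: | A 0-3 | C 3-4 | A 4-10 | D 10-17 | B 17-25 |
Completion: A=10  B=25  C=4  D=17
Turnaround (C−A): A=10  B=17  C=1  D=11
Finish order: C → A → D → B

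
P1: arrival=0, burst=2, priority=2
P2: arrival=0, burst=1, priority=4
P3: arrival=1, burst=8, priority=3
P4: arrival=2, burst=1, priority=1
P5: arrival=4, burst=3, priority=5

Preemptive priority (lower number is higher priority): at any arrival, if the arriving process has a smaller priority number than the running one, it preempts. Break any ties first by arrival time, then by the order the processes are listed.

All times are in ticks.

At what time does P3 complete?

11

Timeline: | P1 0-2 | P4 2-3 | P3 3-11 | P2 11-12 | P5 12-15 |
Completion: P1=2  P2=12  P3=11  P4=3  P5=15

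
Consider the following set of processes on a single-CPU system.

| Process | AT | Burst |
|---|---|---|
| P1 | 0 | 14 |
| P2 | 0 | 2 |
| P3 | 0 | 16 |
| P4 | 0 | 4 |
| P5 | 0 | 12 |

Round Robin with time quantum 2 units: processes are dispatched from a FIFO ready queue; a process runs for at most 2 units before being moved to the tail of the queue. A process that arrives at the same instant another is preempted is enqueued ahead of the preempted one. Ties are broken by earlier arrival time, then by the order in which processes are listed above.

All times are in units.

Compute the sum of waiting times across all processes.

106

Timeline: | P1 0-2 | P2 2-4 | P3 4-6 | P4 6-8 | P5 8-10 | P1 10-12 | P3 12-14 | P4 14-16 | P5 16-18 | P1 18-20 | P3 20-22 | P5 22-24 | P1 24-26 | P3 26-28 | P5 28-30 | P1 30-32 | P3 32-34 | P5 34-36 | P1 36-38 | P3 38-40 | P5 40-42 | P1 42-44 | P3 44-48 |
Completion: P1=44  P2=4  P3=48  P4=16  P5=42
Turnaround (C−A): P1=44  P2=4  P3=48  P4=16  P5=42
Waiting = turnaround − burst: P1=30, P2=2, P3=32, P4=12, P5=30
Total waiting = 30 + 2 + 32 + 12 + 30 = 106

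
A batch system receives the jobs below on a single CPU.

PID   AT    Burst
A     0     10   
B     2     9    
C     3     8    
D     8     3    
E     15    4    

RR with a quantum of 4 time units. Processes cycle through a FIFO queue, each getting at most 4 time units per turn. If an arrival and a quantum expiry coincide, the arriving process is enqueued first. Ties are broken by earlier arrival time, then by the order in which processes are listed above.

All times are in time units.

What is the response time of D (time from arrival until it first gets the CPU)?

8

Gantt: | A 0-4 | B 4-8 | C 8-12 | A 12-16 | D 16-19 | B 19-23 | C 23-27 | E 27-31 | A 31-33 | B 33-34 |
Completion: A=33  B=34  C=27  D=19  E=31
Turnaround (C−A): A=33  B=32  C=24  D=11  E=16
Response(D) = first start − arrival = 16 − 8 = 8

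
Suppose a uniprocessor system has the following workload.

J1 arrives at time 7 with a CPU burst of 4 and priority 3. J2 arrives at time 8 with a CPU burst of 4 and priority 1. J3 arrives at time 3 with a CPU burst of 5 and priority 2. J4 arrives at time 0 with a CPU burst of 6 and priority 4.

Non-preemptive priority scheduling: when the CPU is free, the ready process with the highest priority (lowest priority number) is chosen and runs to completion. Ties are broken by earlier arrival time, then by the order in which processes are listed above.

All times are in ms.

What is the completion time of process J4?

Gantt: | J4 0-6 | J3 6-11 | J2 11-15 | J1 15-19 |
Completion: J1=19  J2=15  J3=11  J4=6
Turnaround (C−A): J1=12  J2=7  J3=8  J4=6

6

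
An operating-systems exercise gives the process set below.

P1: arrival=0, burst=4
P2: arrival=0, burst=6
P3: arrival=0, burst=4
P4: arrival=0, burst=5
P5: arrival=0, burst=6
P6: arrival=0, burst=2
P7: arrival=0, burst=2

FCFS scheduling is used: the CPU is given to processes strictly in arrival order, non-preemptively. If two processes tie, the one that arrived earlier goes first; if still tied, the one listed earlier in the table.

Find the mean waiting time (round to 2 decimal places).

Gantt: | P1 0-4 | P2 4-10 | P3 10-14 | P4 14-19 | P5 19-25 | P6 25-27 | P7 27-29 |
Completion: P1=4  P2=10  P3=14  P4=19  P5=25  P6=27  P7=29
Waiting times: P1=0, P2=4, P3=10, P4=14, P5=19, P6=25, P7=27
Average waiting = (0+4+10+14+19+25+27) / 7 = 99/7 = 14.14

14.14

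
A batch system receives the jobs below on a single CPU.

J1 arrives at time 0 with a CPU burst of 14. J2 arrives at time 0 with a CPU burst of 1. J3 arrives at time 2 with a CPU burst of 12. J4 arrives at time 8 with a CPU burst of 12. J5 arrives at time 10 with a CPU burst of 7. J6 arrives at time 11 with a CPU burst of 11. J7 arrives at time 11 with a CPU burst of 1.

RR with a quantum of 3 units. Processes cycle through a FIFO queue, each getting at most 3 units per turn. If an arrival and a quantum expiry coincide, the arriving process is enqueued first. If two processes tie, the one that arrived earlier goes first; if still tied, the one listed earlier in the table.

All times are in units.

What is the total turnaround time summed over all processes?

Schedule: | J1 0-3 | J2 3-4 | J3 4-7 | J1 7-10 | J3 10-13 | J4 13-16 | J5 16-19 | J1 19-22 | J6 22-25 | J7 25-26 | J3 26-29 | J4 29-32 | J5 32-35 | J1 35-38 | J6 38-41 | J3 41-44 | J4 44-47 | J5 47-48 | J1 48-50 | J6 50-53 | J4 53-56 | J6 56-58 |
Completion: J1=50  J2=4  J3=44  J4=56  J5=48  J6=58  J7=26
Turnaround = completion − arrival: J1=50, J2=4, J3=42, J4=48, J5=38, J6=47, J7=15
Total turnaround = 50 + 4 + 42 + 48 + 38 + 47 + 15 = 244

244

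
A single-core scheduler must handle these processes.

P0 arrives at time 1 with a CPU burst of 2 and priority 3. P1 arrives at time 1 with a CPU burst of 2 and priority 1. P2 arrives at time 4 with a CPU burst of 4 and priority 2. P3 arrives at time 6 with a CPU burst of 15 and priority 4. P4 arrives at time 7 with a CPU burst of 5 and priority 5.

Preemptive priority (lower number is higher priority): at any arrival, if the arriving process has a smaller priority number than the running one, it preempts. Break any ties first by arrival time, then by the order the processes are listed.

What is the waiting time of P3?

3

Schedule: | idle 0-1 | P1 1-3 | P0 3-4 | P2 4-8 | P0 8-9 | P3 9-24 | P4 24-29 |
Completion: P0=9  P1=3  P2=8  P3=24  P4=29
Waiting(P3) = turnaround − burst = 18 − 15 = 3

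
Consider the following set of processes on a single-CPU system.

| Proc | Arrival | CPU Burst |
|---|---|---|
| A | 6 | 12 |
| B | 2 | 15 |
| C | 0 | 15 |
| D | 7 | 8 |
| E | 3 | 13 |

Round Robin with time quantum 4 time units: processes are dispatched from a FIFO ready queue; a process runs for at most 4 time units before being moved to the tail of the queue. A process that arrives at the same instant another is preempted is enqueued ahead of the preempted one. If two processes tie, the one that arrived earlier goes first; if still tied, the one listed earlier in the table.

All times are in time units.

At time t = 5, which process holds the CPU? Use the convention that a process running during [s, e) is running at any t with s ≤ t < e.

Gantt: | C 0-4 | B 4-8 | E 8-12 | C 12-16 | A 16-20 | D 20-24 | B 24-28 | E 28-32 | C 32-36 | A 36-40 | D 40-44 | B 44-48 | E 48-52 | C 52-55 | A 55-59 | B 59-62 | E 62-63 |
Completion: A=59  B=62  C=55  D=44  E=63
Turnaround (C−A): A=53  B=60  C=55  D=37  E=60

B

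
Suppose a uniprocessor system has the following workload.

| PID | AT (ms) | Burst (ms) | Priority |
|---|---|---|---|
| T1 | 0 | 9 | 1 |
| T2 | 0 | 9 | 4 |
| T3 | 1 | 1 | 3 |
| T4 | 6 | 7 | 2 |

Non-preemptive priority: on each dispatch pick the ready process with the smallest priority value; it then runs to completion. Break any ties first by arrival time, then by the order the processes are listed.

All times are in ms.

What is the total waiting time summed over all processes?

35

Gantt: | T1 0-9 | T4 9-16 | T3 16-17 | T2 17-26 |
Completion: T1=9  T2=26  T3=17  T4=16
Turnaround (C−A): T1=9  T2=26  T3=16  T4=10
Waiting = turnaround − burst: T1=0, T2=17, T3=15, T4=3
Total waiting = 0 + 17 + 15 + 3 = 35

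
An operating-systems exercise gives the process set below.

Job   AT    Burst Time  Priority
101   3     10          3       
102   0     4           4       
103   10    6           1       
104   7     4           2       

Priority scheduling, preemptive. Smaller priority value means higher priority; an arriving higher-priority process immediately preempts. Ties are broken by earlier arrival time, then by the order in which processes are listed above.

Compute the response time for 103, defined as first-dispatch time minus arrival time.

Schedule: | 102 0-3 | 101 3-7 | 104 7-10 | 103 10-16 | 104 16-17 | 101 17-23 | 102 23-24 |
Completion: 101=23  102=24  103=16  104=17
Response(103) = first start − arrival = 10 − 10 = 0

0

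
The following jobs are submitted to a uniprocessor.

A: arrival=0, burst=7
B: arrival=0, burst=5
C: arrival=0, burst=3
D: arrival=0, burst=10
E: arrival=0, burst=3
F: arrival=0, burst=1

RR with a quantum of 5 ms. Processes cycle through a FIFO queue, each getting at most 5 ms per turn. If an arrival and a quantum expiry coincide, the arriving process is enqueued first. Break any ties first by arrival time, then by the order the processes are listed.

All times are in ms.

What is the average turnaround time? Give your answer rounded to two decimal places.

Gantt: | A 0-5 | B 5-10 | C 10-13 | D 13-18 | E 18-21 | F 21-22 | A 22-24 | D 24-29 |
Completion: A=24  B=10  C=13  D=29  E=21  F=22
Turnaround (C−A): A=24  B=10  C=13  D=29  E=21  F=22
Turnaround times: A=24, B=10, C=13, D=29, E=21, F=22
Average turnaround = (24+10+13+29+21+22) / 6 = 119/6 = 19.83

19.83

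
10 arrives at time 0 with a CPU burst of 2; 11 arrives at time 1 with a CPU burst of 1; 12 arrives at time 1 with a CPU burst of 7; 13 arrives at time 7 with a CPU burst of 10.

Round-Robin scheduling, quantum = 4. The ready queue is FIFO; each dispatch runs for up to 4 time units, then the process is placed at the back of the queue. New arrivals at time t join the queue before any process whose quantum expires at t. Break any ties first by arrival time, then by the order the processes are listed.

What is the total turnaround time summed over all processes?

30

Gantt: | 10 0-2 | 11 2-3 | 12 3-7 | 13 7-11 | 12 11-14 | 13 14-20 |
Completion: 10=2  11=3  12=14  13=20
Turnaround = completion − arrival: 10=2, 11=2, 12=13, 13=13
Total turnaround = 2 + 2 + 13 + 13 = 30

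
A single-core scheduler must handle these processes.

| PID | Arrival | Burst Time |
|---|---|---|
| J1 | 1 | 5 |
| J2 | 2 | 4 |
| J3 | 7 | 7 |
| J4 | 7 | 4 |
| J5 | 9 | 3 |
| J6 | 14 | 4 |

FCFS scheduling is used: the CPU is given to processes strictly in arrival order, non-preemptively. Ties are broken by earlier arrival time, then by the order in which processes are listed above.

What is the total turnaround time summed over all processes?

66

Gantt: | idle 0-1 | J1 1-6 | J2 6-10 | J3 10-17 | J4 17-21 | J5 21-24 | J6 24-28 |
Completion: J1=6  J2=10  J3=17  J4=21  J5=24  J6=28
Turnaround = completion − arrival: J1=5, J2=8, J3=10, J4=14, J5=15, J6=14
Total turnaround = 5 + 8 + 10 + 14 + 15 + 14 = 66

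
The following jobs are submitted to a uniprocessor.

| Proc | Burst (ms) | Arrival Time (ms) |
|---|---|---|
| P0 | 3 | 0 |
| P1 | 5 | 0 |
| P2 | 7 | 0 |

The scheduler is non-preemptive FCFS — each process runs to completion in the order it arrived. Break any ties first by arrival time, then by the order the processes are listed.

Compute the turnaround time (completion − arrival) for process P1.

Timeline: | P0 0-3 | P1 3-8 | P2 8-15 |
Completion: P0=3  P1=8  P2=15
Turnaround (C−A): P0=3  P1=8  P2=15
Turnaround(P1) = completion − arrival = 8 − 0 = 8

8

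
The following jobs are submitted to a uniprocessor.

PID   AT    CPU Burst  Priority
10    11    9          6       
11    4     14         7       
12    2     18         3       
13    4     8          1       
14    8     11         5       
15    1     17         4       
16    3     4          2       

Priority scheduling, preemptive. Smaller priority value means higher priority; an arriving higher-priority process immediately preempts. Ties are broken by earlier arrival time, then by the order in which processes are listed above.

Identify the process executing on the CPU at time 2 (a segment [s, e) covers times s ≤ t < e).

12

Schedule: | idle 0-1 | 15 1-2 | 12 2-3 | 16 3-4 | 13 4-12 | 16 12-15 | 12 15-32 | 15 32-48 | 14 48-59 | 10 59-68 | 11 68-82 |
Completion: 10=68  11=82  12=32  13=12  14=59  15=48  16=15
Turnaround (C−A): 10=57  11=78  12=30  13=8  14=51  15=47  16=12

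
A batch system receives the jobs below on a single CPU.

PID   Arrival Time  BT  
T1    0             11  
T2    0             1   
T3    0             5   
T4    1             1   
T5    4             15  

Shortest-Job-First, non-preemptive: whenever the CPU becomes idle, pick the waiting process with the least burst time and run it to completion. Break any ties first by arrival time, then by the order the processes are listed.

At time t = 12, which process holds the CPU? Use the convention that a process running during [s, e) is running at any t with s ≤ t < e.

T1

Schedule: | T2 0-1 | T4 1-2 | T3 2-7 | T1 7-18 | T5 18-33 |
Completion: T1=18  T2=1  T3=7  T4=2  T5=33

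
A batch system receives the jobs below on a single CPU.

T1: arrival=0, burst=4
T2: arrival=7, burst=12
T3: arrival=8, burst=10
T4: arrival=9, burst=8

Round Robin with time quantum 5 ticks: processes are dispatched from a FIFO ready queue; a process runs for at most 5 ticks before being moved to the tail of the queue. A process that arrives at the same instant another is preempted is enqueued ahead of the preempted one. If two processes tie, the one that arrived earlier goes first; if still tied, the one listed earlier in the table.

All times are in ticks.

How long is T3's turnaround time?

Schedule: | T1 0-4 | idle 4-7 | T2 7-12 | T3 12-17 | T4 17-22 | T2 22-27 | T3 27-32 | T4 32-35 | T2 35-37 |
Completion: T1=4  T2=37  T3=32  T4=35
Turnaround (C−A): T1=4  T2=30  T3=24  T4=26
Turnaround(T3) = completion − arrival = 32 − 8 = 24

24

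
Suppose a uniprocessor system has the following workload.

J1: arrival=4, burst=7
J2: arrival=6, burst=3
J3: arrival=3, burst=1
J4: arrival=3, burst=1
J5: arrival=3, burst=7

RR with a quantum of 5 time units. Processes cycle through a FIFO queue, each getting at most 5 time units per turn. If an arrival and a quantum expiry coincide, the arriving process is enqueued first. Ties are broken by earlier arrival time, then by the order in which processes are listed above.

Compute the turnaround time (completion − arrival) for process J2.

Timeline: | idle 0-3 | J3 3-4 | J4 4-5 | J5 5-10 | J1 10-15 | J2 15-18 | J5 18-20 | J1 20-22 |
Completion: J1=22  J2=18  J3=4  J4=5  J5=20
Turnaround(J2) = completion − arrival = 18 − 6 = 12

12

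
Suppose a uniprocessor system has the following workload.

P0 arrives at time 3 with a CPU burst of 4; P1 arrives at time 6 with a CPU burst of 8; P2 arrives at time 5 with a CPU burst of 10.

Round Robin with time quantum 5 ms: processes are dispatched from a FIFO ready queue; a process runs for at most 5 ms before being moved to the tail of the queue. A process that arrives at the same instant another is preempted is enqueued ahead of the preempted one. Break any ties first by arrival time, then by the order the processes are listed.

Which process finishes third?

Timeline: | idle 0-3 | P0 3-7 | P2 7-12 | P1 12-17 | P2 17-22 | P1 22-25 |
Completion: P0=7  P1=25  P2=22
Turnaround (C−A): P0=4  P1=19  P2=17
Finish order: P0 → P2 → P1

P1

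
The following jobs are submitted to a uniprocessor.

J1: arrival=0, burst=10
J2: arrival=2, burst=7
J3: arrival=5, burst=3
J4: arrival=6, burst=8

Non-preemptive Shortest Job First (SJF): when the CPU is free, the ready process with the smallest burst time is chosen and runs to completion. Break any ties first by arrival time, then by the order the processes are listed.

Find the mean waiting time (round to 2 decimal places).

Schedule: | J1 0-10 | J3 10-13 | J2 13-20 | J4 20-28 |
Completion: J1=10  J2=20  J3=13  J4=28
Waiting times: J1=0, J2=11, J3=5, J4=14
Average waiting = (0+11+5+14) / 4 = 30/4 = 7.50

7.50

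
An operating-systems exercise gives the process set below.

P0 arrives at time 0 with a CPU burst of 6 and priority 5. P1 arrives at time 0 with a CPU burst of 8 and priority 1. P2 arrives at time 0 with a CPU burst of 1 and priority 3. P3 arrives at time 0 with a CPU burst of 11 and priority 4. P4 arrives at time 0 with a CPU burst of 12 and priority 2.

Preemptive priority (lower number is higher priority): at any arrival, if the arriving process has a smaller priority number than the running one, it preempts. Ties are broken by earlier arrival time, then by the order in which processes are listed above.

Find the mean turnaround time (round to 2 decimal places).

23.80

Schedule: | P1 0-8 | P4 8-20 | P2 20-21 | P3 21-32 | P0 32-38 |
Completion: P0=38  P1=8  P2=21  P3=32  P4=20
Turnaround (C−A): P0=38  P1=8  P2=21  P3=32  P4=20
Turnaround times: P0=38, P1=8, P2=21, P3=32, P4=20
Average turnaround = (38+8+21+32+20) / 5 = 119/5 = 23.80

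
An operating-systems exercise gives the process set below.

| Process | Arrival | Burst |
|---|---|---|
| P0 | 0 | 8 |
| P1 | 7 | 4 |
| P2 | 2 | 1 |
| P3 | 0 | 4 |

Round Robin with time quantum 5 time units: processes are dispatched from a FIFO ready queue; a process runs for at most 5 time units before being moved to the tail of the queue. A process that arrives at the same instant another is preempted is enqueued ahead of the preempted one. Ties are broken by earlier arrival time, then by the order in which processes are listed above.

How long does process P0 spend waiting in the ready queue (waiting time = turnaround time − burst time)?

5

Gantt: | P0 0-5 | P3 5-9 | P2 9-10 | P0 10-13 | P1 13-17 |
Completion: P0=13  P1=17  P2=10  P3=9
Turnaround (C−A): P0=13  P1=10  P2=8  P3=9
Waiting(P0) = turnaround − burst = 13 − 8 = 5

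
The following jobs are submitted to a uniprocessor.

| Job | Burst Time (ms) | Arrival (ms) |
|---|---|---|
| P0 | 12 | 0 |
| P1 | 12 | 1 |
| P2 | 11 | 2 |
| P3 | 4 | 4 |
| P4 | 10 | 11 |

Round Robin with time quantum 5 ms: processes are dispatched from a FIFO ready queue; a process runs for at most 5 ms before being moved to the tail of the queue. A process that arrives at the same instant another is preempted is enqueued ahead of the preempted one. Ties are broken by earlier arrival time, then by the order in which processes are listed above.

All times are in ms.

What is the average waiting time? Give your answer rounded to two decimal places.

Timeline: | P0 0-5 | P1 5-10 | P2 10-15 | P3 15-19 | P0 19-24 | P1 24-29 | P4 29-34 | P2 34-39 | P0 39-41 | P1 41-43 | P4 43-48 | P2 48-49 |
Completion: P0=41  P1=43  P2=49  P3=19  P4=48
Turnaround (C−A): P0=41  P1=42  P2=47  P3=15  P4=37
Waiting times: P0=29, P1=30, P2=36, P3=11, P4=27
Average waiting = (29+30+36+11+27) / 5 = 133/5 = 26.60

26.60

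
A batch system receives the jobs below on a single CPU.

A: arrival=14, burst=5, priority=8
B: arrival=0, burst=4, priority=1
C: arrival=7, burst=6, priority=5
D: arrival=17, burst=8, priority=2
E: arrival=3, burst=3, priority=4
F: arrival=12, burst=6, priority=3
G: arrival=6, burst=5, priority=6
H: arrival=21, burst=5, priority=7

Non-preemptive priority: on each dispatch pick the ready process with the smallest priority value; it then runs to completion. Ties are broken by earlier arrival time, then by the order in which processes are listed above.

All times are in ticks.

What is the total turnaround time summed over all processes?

Timeline: | B 0-4 | E 4-7 | C 7-13 | F 13-19 | D 19-27 | G 27-32 | H 32-37 | A 37-42 |
Completion: A=42  B=4  C=13  D=27  E=7  F=19  G=32  H=37
Turnaround (C−A): A=28  B=4  C=6  D=10  E=4  F=7  G=26  H=16
Turnaround = completion − arrival: A=28, B=4, C=6, D=10, E=4, F=7, G=26, H=16
Total turnaround = 28 + 4 + 6 + 10 + 4 + 7 + 26 + 16 = 101

101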